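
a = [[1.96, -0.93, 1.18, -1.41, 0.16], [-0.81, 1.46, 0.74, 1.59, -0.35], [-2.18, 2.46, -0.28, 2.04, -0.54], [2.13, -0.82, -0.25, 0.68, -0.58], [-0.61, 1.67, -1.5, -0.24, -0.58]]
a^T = [[1.96, -0.81, -2.18, 2.13, -0.61], [-0.93, 1.46, 2.46, -0.82, 1.67], [1.18, 0.74, -0.28, -0.25, -1.50], [-1.41, 1.59, 2.04, 0.68, -0.24], [0.16, -0.35, -0.54, -0.58, -0.58]]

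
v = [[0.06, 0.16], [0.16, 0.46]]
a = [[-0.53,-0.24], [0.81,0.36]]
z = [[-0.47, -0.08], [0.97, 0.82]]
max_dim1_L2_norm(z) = 1.27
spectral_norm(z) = 1.34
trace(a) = -0.17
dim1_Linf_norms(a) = [0.53, 0.81]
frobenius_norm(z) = 1.36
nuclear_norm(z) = 1.57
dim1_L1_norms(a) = [0.77, 1.17]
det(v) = 0.00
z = v + a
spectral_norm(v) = 0.52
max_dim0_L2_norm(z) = 1.08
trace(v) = 0.52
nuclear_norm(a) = 1.06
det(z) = -0.31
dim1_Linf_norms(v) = [0.16, 0.46]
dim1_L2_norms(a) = [0.58, 0.89]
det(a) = 0.00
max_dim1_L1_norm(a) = 1.17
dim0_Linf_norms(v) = [0.16, 0.46]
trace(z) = 0.35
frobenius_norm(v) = 0.52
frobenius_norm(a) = 1.06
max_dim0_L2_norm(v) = 0.49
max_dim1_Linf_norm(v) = 0.46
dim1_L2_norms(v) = [0.17, 0.49]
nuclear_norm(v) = 0.52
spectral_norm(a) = 1.06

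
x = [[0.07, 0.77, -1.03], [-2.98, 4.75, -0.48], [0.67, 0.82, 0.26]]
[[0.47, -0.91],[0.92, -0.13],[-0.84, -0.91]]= x @ [[-0.64, -0.87], [-0.28, -0.53], [-0.71, 0.43]]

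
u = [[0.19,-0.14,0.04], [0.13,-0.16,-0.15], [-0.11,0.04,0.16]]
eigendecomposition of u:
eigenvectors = [[(0.68+0j), (0.68-0j), (0.42+0j)],  [0.19-0.36j, 0.19+0.36j, 0.91+0.00j],  [(-0.06+0.61j), -0.06-0.61j, (0.04+0j)]]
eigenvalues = [(0.15+0.11j), (0.15-0.11j), (-0.11+0j)]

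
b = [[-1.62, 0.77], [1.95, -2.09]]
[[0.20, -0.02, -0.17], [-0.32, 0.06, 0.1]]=b @[[-0.09, 0.0, 0.15], [0.07, -0.03, 0.09]]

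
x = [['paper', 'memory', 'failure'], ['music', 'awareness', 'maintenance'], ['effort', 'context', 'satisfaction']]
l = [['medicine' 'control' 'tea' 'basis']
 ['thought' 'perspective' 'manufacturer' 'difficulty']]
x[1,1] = 'awareness'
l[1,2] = 'manufacturer'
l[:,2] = ['tea', 'manufacturer']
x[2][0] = 'effort'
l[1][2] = 'manufacturer'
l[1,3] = 'difficulty'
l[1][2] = 'manufacturer'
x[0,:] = ['paper', 'memory', 'failure']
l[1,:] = ['thought', 'perspective', 'manufacturer', 'difficulty']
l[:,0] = ['medicine', 'thought']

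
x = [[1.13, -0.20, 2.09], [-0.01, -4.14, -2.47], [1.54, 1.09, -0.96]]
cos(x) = [[-0.72, 0.0, 0.5], [-0.06, -1.78, -0.37], [0.36, 0.16, -1.25]]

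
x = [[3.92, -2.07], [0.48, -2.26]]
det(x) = -7.87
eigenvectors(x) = [[1.00,0.33], [0.08,0.95]]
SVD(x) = [[-0.93, -0.36], [-0.36, 0.93]] @ diag([4.71198711814901, 1.6692745125945527]) @ [[-0.81, 0.58],[-0.58, -0.81]]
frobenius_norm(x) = 5.00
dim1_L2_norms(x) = [4.43, 2.31]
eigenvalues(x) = [3.75, -2.09]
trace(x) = 1.66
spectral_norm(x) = 4.71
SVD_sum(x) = [[3.57,-2.56], [1.39,-1.00]] + [[0.35, 0.49], [-0.91, -1.26]]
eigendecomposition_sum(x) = [[3.86, -1.33], [0.31, -0.11]] + [[0.06,  -0.74], [0.17,  -2.15]]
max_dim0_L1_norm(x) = 4.4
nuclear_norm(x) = 6.38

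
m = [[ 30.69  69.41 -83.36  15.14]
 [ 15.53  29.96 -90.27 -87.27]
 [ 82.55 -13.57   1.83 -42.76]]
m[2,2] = 1.83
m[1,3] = -87.27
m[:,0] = [30.69, 15.53, 82.55]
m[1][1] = 29.96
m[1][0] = 15.53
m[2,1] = -13.57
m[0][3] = 15.14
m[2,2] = 1.83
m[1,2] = -90.27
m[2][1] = -13.57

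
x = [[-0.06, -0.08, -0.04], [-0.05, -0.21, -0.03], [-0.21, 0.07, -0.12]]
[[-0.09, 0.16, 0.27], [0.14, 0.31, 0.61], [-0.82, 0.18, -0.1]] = x @ [[2.42, -2.46, 1.68], [-1.51, -1.19, -2.78], [1.73, 2.09, -3.76]]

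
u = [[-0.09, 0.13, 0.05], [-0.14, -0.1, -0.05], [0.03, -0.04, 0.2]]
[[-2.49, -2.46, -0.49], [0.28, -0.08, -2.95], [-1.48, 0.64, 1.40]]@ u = [[0.55, -0.06, -0.10], [-0.10, 0.16, -0.57], [0.09, -0.31, 0.17]]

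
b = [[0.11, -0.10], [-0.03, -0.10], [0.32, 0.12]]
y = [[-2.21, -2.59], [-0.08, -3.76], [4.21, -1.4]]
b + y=[[-2.1, -2.69], [-0.11, -3.86], [4.53, -1.28]]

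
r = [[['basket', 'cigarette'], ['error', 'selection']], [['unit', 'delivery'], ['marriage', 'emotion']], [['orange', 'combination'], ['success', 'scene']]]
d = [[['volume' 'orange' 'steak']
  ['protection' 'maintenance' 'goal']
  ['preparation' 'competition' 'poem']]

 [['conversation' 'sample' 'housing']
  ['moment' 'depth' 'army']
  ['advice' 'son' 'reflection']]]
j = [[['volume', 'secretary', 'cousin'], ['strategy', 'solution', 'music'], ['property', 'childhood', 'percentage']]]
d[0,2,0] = 'preparation'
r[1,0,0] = 'unit'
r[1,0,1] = 'delivery'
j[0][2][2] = 'percentage'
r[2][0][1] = 'combination'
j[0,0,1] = 'secretary'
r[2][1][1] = 'scene'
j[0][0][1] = 'secretary'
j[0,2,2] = 'percentage'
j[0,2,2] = 'percentage'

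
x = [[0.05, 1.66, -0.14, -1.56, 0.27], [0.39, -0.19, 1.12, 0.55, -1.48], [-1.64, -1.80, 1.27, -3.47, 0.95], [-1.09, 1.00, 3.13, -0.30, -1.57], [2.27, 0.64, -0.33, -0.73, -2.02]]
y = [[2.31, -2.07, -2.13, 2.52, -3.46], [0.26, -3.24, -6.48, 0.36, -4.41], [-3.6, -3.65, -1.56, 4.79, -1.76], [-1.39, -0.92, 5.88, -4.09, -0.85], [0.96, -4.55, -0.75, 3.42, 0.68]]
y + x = [[2.36, -0.41, -2.27, 0.96, -3.19], [0.65, -3.43, -5.36, 0.91, -5.89], [-5.24, -5.45, -0.29, 1.32, -0.81], [-2.48, 0.08, 9.01, -4.39, -2.42], [3.23, -3.91, -1.08, 2.69, -1.34]]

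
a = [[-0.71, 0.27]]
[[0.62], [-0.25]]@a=[[-0.44, 0.17],  [0.18, -0.07]]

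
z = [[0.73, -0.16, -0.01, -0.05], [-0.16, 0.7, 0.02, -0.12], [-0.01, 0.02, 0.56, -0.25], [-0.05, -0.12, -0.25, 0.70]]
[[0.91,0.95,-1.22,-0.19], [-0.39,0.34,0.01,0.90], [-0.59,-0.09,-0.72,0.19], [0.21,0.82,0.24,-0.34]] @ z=[[0.53, 0.52, -0.63, 0.01], [-0.38, 0.19, -0.21, 0.61], [-0.42, -0.01, -0.45, 0.35], [0.04, 0.59, 0.23, -0.41]]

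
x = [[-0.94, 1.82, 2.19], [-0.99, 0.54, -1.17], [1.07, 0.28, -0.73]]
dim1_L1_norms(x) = [4.95, 2.7, 2.08]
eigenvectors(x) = [[0.82+0.00j, -0.11+0.59j, -0.11-0.59j], [0.05+0.00j, -0.71+0.00j, (-0.71-0j)], [-0.56+0.00j, 0.13+0.35j, (0.13-0.35j)]]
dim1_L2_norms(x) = [3.0, 1.62, 1.33]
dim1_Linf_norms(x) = [2.19, 1.17, 1.07]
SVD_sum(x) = [[-1.05, 1.57, 2.31], [0.10, -0.14, -0.21], [0.28, -0.42, -0.61]] + [[-0.05, 0.03, -0.04], [-1.18, 0.56, -0.92], [0.20, -0.1, 0.16]] + [[0.16, 0.22, -0.08], [0.09, 0.13, -0.04], [0.59, 0.79, -0.27]]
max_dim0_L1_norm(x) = 4.09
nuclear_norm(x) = 5.80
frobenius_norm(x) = 3.66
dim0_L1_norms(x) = [3.0, 2.64, 4.09]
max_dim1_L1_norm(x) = 4.95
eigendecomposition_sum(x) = [[-1.08+0.00j, 0.51-0.00j, (1.86+0j)], [(-0.07+0j), (0.03-0j), 0.12+0.00j], [0.74-0.00j, (-0.35+0j), -1.27-0.00j]] + [[0.07+0.41j,0.66-0.10j,0.17+0.59j],[(-0.46+0.17j),(0.25+0.73j),-0.65+0.32j],[0.17+0.19j,0.31-0.26j,(0.27+0.26j)]] + [[0.07-0.41j, 0.66+0.10j, (0.17-0.59j)],[(-0.46-0.17j), (0.25-0.73j), -0.65-0.32j],[(0.17-0.19j), 0.31+0.26j, 0.27-0.26j]]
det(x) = -5.40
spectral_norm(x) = 3.10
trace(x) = -1.13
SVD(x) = [[-0.96,-0.04,0.27],[0.09,-0.98,0.15],[0.26,0.17,0.95]] @ diag([3.099799021157988, 1.6188068009259018, 1.0768521577746977]) @ [[0.35, -0.53, -0.77], [0.74, -0.35, 0.57], [0.57, 0.77, -0.27]]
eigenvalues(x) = [(-2.32+0j), (0.59+1.41j), (0.59-1.41j)]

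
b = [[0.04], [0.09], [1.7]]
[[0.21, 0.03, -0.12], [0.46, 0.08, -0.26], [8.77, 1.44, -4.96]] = b@[[5.16,0.85,-2.92]]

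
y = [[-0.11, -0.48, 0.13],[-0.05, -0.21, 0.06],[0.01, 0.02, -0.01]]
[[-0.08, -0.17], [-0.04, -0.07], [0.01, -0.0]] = y @ [[0.57, -1.05], [-0.08, 0.85], [-0.43, 0.94]]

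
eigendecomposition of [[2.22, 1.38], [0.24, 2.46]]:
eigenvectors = [[-0.95, -0.89],  [0.32, -0.46]]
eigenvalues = [1.75, 2.93]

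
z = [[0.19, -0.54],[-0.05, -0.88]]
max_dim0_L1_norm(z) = 1.42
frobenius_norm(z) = 1.05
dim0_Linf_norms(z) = [0.19, 0.88]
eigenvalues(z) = [0.21, -0.9]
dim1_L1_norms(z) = [0.73, 0.93]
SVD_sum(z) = [[0.03, -0.55], [0.05, -0.87]] + [[0.16,0.01], [-0.1,-0.01]]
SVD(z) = [[0.53, 0.85], [0.85, -0.53]] @ diag([1.034084897596951, 0.18779889393152338]) @ [[0.06, -1.0], [1.00, 0.06]]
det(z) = -0.19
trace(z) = -0.69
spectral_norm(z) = 1.03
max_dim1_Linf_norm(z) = 0.88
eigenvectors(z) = [[1.00,0.44], [-0.05,0.9]]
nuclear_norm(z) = 1.22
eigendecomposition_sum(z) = [[0.21, -0.10],[-0.01, 0.00]] + [[-0.02, -0.44],[-0.04, -0.88]]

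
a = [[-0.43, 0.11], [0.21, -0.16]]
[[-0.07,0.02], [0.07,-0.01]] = a @ [[0.09, -0.02], [-0.3, 0.06]]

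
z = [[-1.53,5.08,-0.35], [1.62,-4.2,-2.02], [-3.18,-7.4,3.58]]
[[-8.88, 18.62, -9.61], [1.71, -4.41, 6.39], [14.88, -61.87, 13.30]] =z@[[1.12, 4.08, 0.56], [-1.23, 4.61, -1.67], [2.61, -4.13, 0.76]]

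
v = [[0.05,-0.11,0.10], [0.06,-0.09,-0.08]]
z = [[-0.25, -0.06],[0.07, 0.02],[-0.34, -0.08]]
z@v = [[-0.02, 0.03, -0.02], [0.00, -0.01, 0.01], [-0.02, 0.04, -0.03]]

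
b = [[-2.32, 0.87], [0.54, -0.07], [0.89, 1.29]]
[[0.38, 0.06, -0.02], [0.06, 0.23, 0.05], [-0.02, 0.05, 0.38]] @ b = [[-0.87,0.3], [0.03,0.10], [0.41,0.47]]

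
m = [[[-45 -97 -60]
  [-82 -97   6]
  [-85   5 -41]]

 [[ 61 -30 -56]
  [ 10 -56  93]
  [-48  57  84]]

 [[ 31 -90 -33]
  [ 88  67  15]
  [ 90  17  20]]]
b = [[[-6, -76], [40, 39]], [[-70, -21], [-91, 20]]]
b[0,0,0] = -6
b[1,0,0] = -70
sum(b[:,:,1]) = -38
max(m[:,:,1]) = 67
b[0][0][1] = -76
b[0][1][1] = 39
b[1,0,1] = -21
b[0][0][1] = -76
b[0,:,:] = [[-6, -76], [40, 39]]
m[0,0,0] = -45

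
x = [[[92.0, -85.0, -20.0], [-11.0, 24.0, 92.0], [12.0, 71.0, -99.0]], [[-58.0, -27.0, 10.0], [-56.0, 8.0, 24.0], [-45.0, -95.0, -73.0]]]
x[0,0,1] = -85.0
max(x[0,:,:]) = 92.0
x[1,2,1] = -95.0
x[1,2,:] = [-45.0, -95.0, -73.0]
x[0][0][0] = 92.0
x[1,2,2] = -73.0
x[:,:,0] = [[92.0, -11.0, 12.0], [-58.0, -56.0, -45.0]]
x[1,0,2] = 10.0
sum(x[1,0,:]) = -75.0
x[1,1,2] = 24.0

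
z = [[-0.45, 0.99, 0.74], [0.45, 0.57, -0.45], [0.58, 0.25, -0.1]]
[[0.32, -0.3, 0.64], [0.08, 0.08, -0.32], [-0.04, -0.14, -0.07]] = z@[[-0.19, -0.32, -0.01], [0.26, -0.04, 0.06], [-0.03, -0.54, 0.78]]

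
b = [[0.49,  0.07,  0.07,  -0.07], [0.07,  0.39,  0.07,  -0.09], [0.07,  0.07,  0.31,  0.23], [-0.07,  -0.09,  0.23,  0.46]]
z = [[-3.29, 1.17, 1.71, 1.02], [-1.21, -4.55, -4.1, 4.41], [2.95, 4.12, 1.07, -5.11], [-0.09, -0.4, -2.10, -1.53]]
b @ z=[[-1.48, 0.57, 0.77, 0.56], [-0.49, -1.37, -1.22, 1.57], [0.58, 0.95, -0.32, -1.56], [0.98, 1.09, -0.47, -2.35]]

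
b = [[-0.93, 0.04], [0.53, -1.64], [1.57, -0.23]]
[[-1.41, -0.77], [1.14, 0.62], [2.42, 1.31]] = b @ [[1.51, 0.82], [-0.21, -0.11]]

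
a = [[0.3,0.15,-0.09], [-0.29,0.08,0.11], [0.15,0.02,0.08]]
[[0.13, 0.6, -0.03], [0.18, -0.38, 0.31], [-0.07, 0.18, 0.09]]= a @ [[-0.41,  1.38,  -0.26],[1.41,  0.94,  1.13],[-0.49,  -0.52,  1.31]]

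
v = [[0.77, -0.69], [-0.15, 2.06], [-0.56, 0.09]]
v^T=[[0.77, -0.15, -0.56],  [-0.69, 2.06, 0.09]]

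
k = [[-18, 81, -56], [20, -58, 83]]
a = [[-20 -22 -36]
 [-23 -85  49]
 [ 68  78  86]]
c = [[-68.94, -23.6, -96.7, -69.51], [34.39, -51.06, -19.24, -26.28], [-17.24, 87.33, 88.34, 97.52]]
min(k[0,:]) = -56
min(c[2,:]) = -17.24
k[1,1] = -58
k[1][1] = -58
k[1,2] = 83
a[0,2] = -36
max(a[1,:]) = 49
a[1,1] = -85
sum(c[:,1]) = 12.670000000000002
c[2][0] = -17.24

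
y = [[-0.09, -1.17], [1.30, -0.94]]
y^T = [[-0.09,1.3],[-1.17,-0.94]]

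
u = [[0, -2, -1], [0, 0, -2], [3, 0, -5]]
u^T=[[0, 0, 3], [-2, 0, 0], [-1, -2, -5]]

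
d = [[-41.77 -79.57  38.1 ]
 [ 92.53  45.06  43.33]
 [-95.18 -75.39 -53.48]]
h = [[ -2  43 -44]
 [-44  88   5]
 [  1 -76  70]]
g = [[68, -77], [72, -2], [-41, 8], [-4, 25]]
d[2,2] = -53.48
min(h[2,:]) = -76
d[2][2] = -53.48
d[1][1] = 45.06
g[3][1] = 25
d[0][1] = -79.57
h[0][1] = 43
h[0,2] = -44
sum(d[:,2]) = 27.95000000000001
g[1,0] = 72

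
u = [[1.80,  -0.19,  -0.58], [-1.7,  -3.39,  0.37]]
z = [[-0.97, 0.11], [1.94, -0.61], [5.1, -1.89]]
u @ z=[[-5.07, 1.41], [-3.04, 1.18]]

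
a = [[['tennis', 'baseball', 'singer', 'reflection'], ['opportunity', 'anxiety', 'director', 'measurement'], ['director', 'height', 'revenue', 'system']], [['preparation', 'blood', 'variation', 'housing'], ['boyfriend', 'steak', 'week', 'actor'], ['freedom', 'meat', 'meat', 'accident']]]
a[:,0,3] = ['reflection', 'housing']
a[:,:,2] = [['singer', 'director', 'revenue'], ['variation', 'week', 'meat']]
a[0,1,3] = 'measurement'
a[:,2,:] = [['director', 'height', 'revenue', 'system'], ['freedom', 'meat', 'meat', 'accident']]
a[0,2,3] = 'system'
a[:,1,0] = ['opportunity', 'boyfriend']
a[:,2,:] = [['director', 'height', 'revenue', 'system'], ['freedom', 'meat', 'meat', 'accident']]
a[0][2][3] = 'system'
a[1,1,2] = 'week'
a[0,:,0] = ['tennis', 'opportunity', 'director']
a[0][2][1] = 'height'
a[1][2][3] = 'accident'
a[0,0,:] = ['tennis', 'baseball', 'singer', 'reflection']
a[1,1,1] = 'steak'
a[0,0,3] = 'reflection'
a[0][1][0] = 'opportunity'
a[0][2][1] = 'height'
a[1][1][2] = 'week'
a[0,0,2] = 'singer'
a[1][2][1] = 'meat'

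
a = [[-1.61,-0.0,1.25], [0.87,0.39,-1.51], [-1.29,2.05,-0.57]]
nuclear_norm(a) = 5.45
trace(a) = -1.79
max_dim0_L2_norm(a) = 2.24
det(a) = -1.77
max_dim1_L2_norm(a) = 2.49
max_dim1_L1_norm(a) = 3.91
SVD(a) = [[0.69, -0.30, -0.65], [-0.46, 0.51, -0.73], [0.55, 0.81, 0.21]] @ diag([2.7293855653438768, 2.4527408939204594, 0.2640389042977497]) @ [[-0.82, 0.35, 0.46], [-0.05, 0.75, -0.65], [0.57, 0.56, 0.60]]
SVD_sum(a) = [[-1.54, 0.66, 0.87], [1.04, -0.44, -0.58], [-1.23, 0.52, 0.69]] + [[0.03, -0.56, 0.49], [-0.06, 0.94, -0.81], [-0.09, 1.49, -1.29]] + [[-0.1, -0.1, -0.1], [-0.11, -0.11, -0.12], [0.03, 0.03, 0.03]]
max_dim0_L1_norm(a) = 3.77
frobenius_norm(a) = 3.68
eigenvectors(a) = [[0.65+0.00j, 0.19-0.40j, 0.19+0.40j], [(0.45+0j), (0.08+0.47j), 0.08-0.47j], [0.61+0.00j, (0.76+0j), (0.76-0j)]]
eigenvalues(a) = [(-0.42+0j), (-0.68+1.93j), (-0.68-1.93j)]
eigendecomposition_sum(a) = [[(-0.33-0j),-0.28+0.00j,0.11-0.00j],[(-0.23-0j),-0.20+0.00j,(0.08-0j)],[(-0.31-0j),-0.27+0.00j,(0.11-0j)]] + [[(-0.64+0.01j),(0.14-0.68j),0.57+0.49j],[0.55-0.40j,0.29+0.68j,(-0.79-0.08j)],[-0.49-0.98j,1.16-0.29j,-0.34+1.24j]] + [[-0.64-0.01j, (0.14+0.68j), 0.57-0.49j], [0.55+0.40j, (0.29-0.68j), (-0.79+0.08j)], [-0.49+0.98j, 1.16+0.29j, -0.34-1.24j]]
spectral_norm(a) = 2.73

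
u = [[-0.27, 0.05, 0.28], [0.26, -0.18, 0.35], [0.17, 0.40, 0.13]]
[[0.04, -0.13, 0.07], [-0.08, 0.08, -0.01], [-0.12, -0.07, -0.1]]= u@[[-0.28, 0.30, -0.24], [-0.16, -0.27, -0.17], [-0.09, -0.13, 0.06]]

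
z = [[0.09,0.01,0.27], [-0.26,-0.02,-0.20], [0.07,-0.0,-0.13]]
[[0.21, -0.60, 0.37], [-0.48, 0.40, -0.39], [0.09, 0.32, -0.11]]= z @ [[1.63, 0.45, 0.54],[0.81, -3.24, 0.81],[0.19, -2.24, 1.17]]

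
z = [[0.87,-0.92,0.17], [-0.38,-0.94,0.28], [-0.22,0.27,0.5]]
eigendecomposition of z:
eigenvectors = [[-0.42,-0.85,0.01], [-0.90,0.23,0.18], [0.09,0.47,0.98]]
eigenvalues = [-1.15, 1.03, 0.55]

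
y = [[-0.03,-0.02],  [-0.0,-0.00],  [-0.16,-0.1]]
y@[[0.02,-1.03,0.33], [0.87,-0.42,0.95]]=[[-0.02, 0.04, -0.03], [0.0, 0.0, 0.0], [-0.09, 0.21, -0.15]]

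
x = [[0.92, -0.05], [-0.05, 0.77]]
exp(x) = [[2.51, -0.12], [-0.12, 2.16]]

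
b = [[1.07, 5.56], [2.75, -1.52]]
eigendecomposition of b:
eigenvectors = [[0.89, -0.72], [0.45, 0.70]]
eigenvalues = [3.89, -4.34]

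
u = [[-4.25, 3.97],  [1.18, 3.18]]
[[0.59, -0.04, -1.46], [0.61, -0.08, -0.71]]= u@[[0.03, -0.01, 0.10], [0.18, -0.02, -0.26]]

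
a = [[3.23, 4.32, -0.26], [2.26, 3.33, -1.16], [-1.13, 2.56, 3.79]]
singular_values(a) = [6.9, 4.59, 0.52]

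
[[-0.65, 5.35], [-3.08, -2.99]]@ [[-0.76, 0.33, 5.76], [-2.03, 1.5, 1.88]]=[[-10.37,  7.81,  6.31], [8.41,  -5.50,  -23.36]]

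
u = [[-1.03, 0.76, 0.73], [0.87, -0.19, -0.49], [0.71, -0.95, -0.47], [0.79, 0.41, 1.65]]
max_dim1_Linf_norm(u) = 1.65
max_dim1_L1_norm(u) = 2.85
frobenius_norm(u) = 2.89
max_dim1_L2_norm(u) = 1.87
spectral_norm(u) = 2.26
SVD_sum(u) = [[-0.54, 0.73, 1.01], [0.32, -0.44, -0.6], [0.45, -0.61, -0.85], [-0.45, 0.61, 0.85]] + [[-0.48, 0.07, -0.30], [0.41, -0.06, 0.26], [0.39, -0.05, 0.24], [1.25, -0.17, 0.79]] + [[-0.02, -0.04, 0.02], [0.13, 0.3, -0.15], [-0.13, -0.28, 0.14], [-0.01, -0.03, 0.01]]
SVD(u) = [[-0.60, 0.33, -0.09], [0.36, -0.29, 0.73], [0.51, -0.26, -0.68], [-0.50, -0.86, -0.06]] @ diag([2.2586638222760205, 1.7306677769024976, 0.4999267785714659]) @ [[0.4, -0.54, -0.75], [-0.84, 0.12, -0.53], [0.37, 0.84, -0.40]]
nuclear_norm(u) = 4.49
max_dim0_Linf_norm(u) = 1.65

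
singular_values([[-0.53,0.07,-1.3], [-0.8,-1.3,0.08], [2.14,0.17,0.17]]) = [2.47, 1.37, 0.97]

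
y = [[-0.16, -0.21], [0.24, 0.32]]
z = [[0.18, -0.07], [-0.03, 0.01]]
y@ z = [[-0.02,0.01],[0.03,-0.01]]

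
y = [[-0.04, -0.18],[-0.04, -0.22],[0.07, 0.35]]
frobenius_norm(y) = 0.46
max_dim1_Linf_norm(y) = 0.35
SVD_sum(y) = [[-0.04,-0.18], [-0.04,-0.22], [0.07,0.35]] + [[-0.0, 0.00], [0.0, -0.0], [0.0, -0.00]]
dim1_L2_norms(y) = [0.18, 0.22, 0.36]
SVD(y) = [[-0.4, 0.73], [-0.49, -0.68], [0.78, -0.05]] @ diag([0.4597492172512842, 0.005536897762416935]) @ [[0.2, 0.98],[-0.98, 0.2]]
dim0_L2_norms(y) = [0.09, 0.45]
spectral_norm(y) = 0.46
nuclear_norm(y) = 0.47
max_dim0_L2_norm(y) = 0.45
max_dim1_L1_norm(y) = 0.42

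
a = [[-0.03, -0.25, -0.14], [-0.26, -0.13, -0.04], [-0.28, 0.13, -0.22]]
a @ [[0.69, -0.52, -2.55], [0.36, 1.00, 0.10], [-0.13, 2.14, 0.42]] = [[-0.09, -0.53, -0.01],[-0.22, -0.08, 0.63],[-0.12, -0.20, 0.63]]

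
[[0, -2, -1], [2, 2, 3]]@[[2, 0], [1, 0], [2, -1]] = [[-4, 1], [12, -3]]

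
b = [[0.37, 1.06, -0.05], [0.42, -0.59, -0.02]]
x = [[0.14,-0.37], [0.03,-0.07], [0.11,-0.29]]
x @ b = [[-0.10, 0.37, 0.0], [-0.02, 0.07, -0.00], [-0.08, 0.29, 0.0]]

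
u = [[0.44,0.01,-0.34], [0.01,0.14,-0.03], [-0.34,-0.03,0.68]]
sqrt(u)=[[0.62, 0.00, -0.24],[0.0, 0.37, -0.03],[-0.24, -0.03, 0.79]]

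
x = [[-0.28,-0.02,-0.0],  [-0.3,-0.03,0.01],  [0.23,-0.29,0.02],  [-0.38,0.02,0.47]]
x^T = [[-0.28, -0.3, 0.23, -0.38], [-0.02, -0.03, -0.29, 0.02], [-0.0, 0.01, 0.02, 0.47]]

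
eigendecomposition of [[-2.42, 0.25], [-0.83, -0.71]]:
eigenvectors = [[-0.89, -0.16],  [-0.47, -0.99]]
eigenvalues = [-2.29, -0.84]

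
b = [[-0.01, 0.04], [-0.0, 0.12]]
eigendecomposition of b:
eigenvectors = [[1.00, 0.29],[0.00, 0.96]]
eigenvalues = [-0.01, 0.12]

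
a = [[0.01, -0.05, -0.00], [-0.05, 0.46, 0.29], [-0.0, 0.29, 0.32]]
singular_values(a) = [0.69, 0.1, 0.0]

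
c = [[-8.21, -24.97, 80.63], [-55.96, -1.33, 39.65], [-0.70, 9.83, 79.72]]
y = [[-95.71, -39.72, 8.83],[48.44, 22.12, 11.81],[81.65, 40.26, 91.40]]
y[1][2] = 11.81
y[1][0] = 48.44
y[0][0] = -95.71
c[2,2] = 79.72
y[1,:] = [48.44, 22.12, 11.81]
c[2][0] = -0.7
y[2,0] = 81.65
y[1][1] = 22.12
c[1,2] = 39.65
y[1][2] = 11.81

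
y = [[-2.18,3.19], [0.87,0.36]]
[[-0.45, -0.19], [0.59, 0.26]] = y @ [[0.57, 0.25],[0.25, 0.11]]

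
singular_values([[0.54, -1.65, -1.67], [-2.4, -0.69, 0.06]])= [2.52, 2.38]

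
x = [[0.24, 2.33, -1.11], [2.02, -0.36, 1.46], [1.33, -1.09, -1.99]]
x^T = [[0.24, 2.02, 1.33], [2.33, -0.36, -1.09], [-1.11, 1.46, -1.99]]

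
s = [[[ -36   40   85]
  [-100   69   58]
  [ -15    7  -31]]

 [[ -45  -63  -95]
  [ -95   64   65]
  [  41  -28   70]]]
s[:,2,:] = [[-15, 7, -31], [41, -28, 70]]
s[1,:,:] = [[-45, -63, -95], [-95, 64, 65], [41, -28, 70]]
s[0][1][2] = 58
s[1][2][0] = 41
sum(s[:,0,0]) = -81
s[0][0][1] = 40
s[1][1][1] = 64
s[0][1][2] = 58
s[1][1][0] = -95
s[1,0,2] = -95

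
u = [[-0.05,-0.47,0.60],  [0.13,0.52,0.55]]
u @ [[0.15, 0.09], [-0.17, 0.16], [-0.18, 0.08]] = [[-0.04, -0.03], [-0.17, 0.14]]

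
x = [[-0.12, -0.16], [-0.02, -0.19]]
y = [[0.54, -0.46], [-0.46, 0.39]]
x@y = [[0.01, -0.01], [0.08, -0.06]]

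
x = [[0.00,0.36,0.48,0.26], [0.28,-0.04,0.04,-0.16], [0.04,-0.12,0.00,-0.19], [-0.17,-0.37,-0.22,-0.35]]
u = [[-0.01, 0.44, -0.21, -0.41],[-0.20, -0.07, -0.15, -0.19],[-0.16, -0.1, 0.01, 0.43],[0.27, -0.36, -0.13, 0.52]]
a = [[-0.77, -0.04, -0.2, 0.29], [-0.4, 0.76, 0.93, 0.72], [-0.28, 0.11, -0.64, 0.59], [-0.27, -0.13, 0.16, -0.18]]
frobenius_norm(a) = 1.96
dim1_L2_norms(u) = [0.64, 0.32, 0.47, 0.7]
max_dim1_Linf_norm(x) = 0.48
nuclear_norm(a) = 3.23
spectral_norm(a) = 1.48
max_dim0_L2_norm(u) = 0.81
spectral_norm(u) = 0.98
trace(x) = -0.39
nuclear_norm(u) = 1.86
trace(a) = -0.83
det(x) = -0.00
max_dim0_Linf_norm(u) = 0.52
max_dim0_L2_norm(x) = 0.53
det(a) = 0.00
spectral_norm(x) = 0.86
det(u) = 0.02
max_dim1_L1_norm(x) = 1.11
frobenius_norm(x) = 0.96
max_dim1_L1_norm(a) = 2.81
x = u @ a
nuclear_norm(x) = 1.46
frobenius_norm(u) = 1.10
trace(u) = 0.45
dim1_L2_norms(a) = [0.85, 1.46, 0.92, 0.38]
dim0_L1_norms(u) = [0.64, 0.97, 0.5, 1.55]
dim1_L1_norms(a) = [1.3, 2.81, 1.62, 0.74]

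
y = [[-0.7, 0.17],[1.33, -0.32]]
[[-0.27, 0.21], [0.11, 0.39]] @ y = [[0.47, -0.11],[0.44, -0.11]]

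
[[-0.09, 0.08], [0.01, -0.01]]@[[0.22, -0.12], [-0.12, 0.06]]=[[-0.03, 0.02], [0.0, -0.0]]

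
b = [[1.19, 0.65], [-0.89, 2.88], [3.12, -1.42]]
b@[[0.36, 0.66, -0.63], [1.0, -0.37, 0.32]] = [[1.08, 0.54, -0.54], [2.56, -1.65, 1.48], [-0.30, 2.58, -2.42]]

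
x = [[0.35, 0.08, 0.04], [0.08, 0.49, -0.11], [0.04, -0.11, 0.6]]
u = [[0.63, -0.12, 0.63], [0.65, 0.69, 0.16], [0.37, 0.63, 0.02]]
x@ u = [[0.29, 0.04, 0.23],  [0.33, 0.26, 0.13],  [0.18, 0.3, 0.02]]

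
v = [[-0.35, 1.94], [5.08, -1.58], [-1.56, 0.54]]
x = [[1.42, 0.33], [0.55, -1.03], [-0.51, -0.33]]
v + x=[[1.07, 2.27], [5.63, -2.61], [-2.07, 0.21]]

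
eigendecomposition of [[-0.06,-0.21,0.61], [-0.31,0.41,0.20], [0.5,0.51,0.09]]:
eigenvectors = [[(0.7+0j), -0.56+0.25j, (-0.56-0.25j)], [(0.31+0j), -0.08-0.42j, (-0.08+0.42j)], [-0.64+0.00j, (-0.66+0j), -0.66-0.00j]]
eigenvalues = [(-0.71+0j), (0.57+0.13j), (0.57-0.13j)]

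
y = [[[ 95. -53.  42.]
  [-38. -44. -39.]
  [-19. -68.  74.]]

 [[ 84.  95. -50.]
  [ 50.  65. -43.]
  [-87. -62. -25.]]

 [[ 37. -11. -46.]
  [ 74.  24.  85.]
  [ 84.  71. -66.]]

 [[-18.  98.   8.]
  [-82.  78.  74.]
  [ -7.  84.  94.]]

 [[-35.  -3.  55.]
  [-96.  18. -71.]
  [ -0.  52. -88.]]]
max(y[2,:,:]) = 85.0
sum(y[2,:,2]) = -27.0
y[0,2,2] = 74.0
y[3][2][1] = 84.0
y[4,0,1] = -3.0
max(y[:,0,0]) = 95.0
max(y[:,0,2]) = 55.0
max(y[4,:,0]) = -0.0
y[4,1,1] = 18.0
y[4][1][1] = 18.0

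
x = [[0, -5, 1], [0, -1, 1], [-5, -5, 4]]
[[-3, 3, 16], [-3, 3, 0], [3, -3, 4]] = x @ [[-3, 3, 0], [0, 0, -4], [-3, 3, -4]]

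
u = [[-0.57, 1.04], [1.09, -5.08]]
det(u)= 1.762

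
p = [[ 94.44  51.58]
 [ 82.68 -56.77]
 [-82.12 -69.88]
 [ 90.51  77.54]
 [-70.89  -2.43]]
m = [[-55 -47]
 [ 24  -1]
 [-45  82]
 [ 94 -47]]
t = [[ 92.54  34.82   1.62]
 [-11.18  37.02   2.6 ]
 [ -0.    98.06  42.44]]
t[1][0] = -11.18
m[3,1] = -47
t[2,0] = -0.0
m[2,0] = -45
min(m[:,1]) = -47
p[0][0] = 94.44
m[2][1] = 82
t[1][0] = -11.18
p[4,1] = -2.43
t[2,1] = 98.06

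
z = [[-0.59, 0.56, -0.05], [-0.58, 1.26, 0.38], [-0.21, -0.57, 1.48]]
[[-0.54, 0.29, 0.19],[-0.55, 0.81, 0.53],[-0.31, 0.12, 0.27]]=z@[[0.94, 0.02, -0.07], [0.02, 0.56, 0.30], [-0.07, 0.30, 0.29]]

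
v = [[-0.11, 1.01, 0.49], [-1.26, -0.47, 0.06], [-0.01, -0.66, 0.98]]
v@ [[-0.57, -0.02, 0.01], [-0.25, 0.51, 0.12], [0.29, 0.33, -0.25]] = [[-0.05, 0.68, -0.0],[0.85, -0.19, -0.08],[0.45, -0.01, -0.32]]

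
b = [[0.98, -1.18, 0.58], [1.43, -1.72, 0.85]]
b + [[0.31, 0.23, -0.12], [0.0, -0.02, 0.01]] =[[1.29, -0.95, 0.46], [1.43, -1.74, 0.86]]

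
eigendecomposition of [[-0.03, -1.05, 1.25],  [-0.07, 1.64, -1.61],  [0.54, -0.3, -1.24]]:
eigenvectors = [[0.39,  0.89,  -0.53], [-0.40,  0.34,  0.83], [-0.83,  0.31,  -0.17]]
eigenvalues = [-1.63, 0.0, 2.0]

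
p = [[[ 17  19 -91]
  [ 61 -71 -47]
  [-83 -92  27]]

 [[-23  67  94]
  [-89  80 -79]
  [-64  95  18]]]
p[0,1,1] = -71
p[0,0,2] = -91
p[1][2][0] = -64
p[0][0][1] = 19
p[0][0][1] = 19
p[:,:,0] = [[17, 61, -83], [-23, -89, -64]]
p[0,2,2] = 27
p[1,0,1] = 67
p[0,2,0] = -83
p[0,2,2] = 27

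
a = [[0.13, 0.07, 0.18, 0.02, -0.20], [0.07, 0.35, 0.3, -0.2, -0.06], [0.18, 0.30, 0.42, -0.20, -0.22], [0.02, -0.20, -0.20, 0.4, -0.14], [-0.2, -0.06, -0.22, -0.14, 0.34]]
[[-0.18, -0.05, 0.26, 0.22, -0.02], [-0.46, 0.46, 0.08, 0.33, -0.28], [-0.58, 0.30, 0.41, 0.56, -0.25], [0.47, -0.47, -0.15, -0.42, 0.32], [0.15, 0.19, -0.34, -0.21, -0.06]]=a@[[-0.43, -0.34, 1.33, -0.24, 2.08],[-0.13, 1.11, -1.38, -0.78, -0.36],[-0.87, 0.23, 1.49, 1.48, -0.19],[0.65, -0.3, -0.24, -0.78, 0.85],[-0.13, 0.57, 0.40, -0.27, 1.22]]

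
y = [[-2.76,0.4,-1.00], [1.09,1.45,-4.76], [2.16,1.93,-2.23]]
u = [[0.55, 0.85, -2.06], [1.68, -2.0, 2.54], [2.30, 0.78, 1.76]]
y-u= [[-3.31, -0.45, 1.06], [-0.59, 3.45, -7.3], [-0.14, 1.15, -3.99]]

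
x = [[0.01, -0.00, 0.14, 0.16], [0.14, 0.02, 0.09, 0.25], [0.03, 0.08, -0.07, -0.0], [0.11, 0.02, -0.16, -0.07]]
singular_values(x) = [0.37, 0.22, 0.07, 0.01]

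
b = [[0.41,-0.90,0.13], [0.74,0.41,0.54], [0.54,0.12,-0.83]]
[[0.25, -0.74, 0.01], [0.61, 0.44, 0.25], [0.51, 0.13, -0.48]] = b@ [[0.82, 0.09, -0.07], [0.09, 0.87, 0.03], [-0.07, 0.03, 0.54]]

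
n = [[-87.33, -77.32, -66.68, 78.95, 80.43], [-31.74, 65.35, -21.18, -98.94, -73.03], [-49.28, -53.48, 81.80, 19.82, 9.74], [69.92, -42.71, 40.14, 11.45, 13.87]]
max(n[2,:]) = 81.8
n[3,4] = 13.87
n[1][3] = -98.94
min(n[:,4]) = -73.03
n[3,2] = 40.14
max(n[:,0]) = 69.92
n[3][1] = -42.71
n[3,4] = 13.87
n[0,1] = -77.32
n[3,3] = 11.45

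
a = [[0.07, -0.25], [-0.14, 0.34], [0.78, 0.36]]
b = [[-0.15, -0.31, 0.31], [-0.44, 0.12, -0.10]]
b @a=[[0.27, 0.04], [-0.13, 0.11]]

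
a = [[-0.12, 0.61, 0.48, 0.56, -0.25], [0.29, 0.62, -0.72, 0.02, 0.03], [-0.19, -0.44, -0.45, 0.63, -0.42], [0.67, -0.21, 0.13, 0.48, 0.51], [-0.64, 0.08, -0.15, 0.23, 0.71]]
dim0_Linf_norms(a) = [0.67, 0.62, 0.72, 0.63, 0.71]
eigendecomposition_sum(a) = [[-0.26+0.16j,0.17+0.04j,(0.21+0.27j),0.09-0.18j,-0.06+0.14j],[(0.04-0.17j),-0.09+0.05j,-0.20-0.02j,(0.04+0.11j),(-0.03-0.08j)],[-0.14-0.31j,-0.07+0.19j,(-0.33+0.2j),0.20+0.12j,(-0.15-0.09j)],[(0.2+0.01j),-0.08-0.09j,(-0.02-0.23j),-0.12+0.07j,(0.08-0.05j)],[-0.15-0.01j,(0.06+0.06j),(0.01+0.17j),(0.09-0.05j),(-0.06+0.04j)]] + [[(-0.26-0.16j), 0.17-0.04j, (0.21-0.27j), (0.09+0.18j), -0.06-0.14j], [0.04+0.17j, (-0.09-0.05j), (-0.2+0.02j), (0.04-0.11j), -0.03+0.08j], [-0.14+0.31j, -0.07-0.19j, (-0.33-0.2j), (0.2-0.12j), -0.15+0.09j], [0.20-0.01j, (-0.08+0.09j), (-0.02+0.23j), (-0.12-0.07j), (0.08+0.05j)], [(-0.15+0.01j), (0.06-0.06j), 0.01-0.17j, 0.09+0.05j, -0.06-0.04j]] + [[0.19+0.04j, (0.1-0.05j), 0.05+0.06j, 0.21-0.10j, -0.06-0.28j], [0.06+0.09j, 0.06+0.01j, -0.00+0.04j, (0.12+0.04j), 0.08-0.14j], [0.07-0.03j, (0.02-0.04j), 0.03+0.01j, (0.04-0.08j), -0.08-0.08j], [(0.15+0.19j), (0.14+0.02j), 0.01+0.09j, 0.28+0.06j, 0.15-0.33j], [(-0.17+0.23j), (0.02+0.16j), (-0.1+0.03j), 0.01+0.34j, (0.41+0.08j)]] + [[0.19-0.04j,  0.10+0.05j,  (0.05-0.06j),  0.21+0.10j,  (-0.06+0.28j)], [0.06-0.09j,  (0.06-0.01j),  (-0-0.04j),  0.12-0.04j,  0.08+0.14j], [0.07+0.03j,  (0.02+0.04j),  (0.03-0.01j),  0.04+0.08j,  -0.08+0.08j], [0.15-0.19j,  (0.14-0.02j),  (0.01-0.09j),  (0.28-0.06j),  (0.15+0.33j)], [(-0.17-0.23j),  0.02-0.16j,  -0.10-0.03j,  (0.01-0.34j),  0.41-0.08j]] + [[0.01-0.00j, 0.08+0.00j, (-0.04-0j), (-0.03+0j), (-0.01+0j)], [0.09-0.00j, (0.67+0j), (-0.33-0j), (-0.31+0j), (-0.07+0j)], [-0.04+0.00j, -0.34-0.00j, (0.16+0j), (0.15-0j), (0.04-0j)], [-0.04+0.00j, -0.32-0.00j, 0.16+0.00j, (0.15-0j), 0.03-0.00j], [(-0.01+0j), (-0.07-0j), 0.03+0.00j, 0.03-0.00j, 0.01-0.00j]]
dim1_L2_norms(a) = [1.0, 0.99, 1.0, 1.0, 1.0]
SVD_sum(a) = [[0.03, 0.02, 0.03, -0.00, 0.06], [-0.01, -0.01, -0.01, 0.0, -0.02], [-0.24, -0.18, -0.3, 0.03, -0.59], [0.20, 0.15, 0.25, -0.03, 0.5], [0.1, 0.08, 0.13, -0.01, 0.26]] + [[0.02, 0.22, 0.04, -0.16, -0.1], [0.02, 0.26, 0.05, -0.2, -0.12], [-0.04, -0.45, -0.08, 0.33, 0.21], [-0.03, -0.4, -0.08, 0.3, 0.19], [-0.02, -0.28, -0.05, 0.21, 0.13]] + [[-0.48, 0.33, 0.09, 0.38, 0.07], [-0.01, 0.01, 0.0, 0.01, 0.00], [-0.11, 0.07, 0.02, 0.08, 0.02], [0.16, -0.11, -0.03, -0.12, -0.02], [-0.44, 0.31, 0.08, 0.34, 0.06]] + [[-0.03, -0.1, 0.29, -0.00, -0.10], [0.08, 0.27, -0.78, 0.0, 0.28], [0.01, 0.04, -0.10, 0.0, 0.04], [0.00, 0.01, -0.04, 0.0, 0.01], [0.03, 0.10, -0.29, 0.0, 0.1]] + [[0.35,0.14,0.02,0.35,-0.18],[0.21,0.08,0.01,0.2,-0.1],[0.18,0.07,0.01,0.18,-0.09],[0.34,0.14,0.02,0.33,-0.17],[-0.31,-0.13,-0.02,-0.31,0.16]]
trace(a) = 1.24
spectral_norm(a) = 1.00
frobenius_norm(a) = 2.23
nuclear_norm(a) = 4.99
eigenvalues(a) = [(-0.85+0.52j), (-0.85-0.52j), (0.97+0.21j), (0.97-0.21j), (1+0j)]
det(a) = 0.99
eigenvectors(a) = [[(-0.07-0.54j), -0.07+0.54j, 0.17+0.41j, (0.17-0.41j), (0.09+0j)], [0.25+0.20j, (0.25-0.2j), (-0.08+0.23j), -0.08-0.23j, 0.82+0.00j], [0.63+0.00j, (0.63-0j), (0.15+0.09j), 0.15-0.09j, -0.41+0.00j], [(-0.16+0.33j), -0.16-0.33j, -0.13+0.53j, -0.13-0.53j, (-0.39+0j)], [0.12-0.24j, (0.12+0.24j), (-0.64+0j), (-0.64-0j), (-0.08+0j)]]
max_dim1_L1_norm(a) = 2.13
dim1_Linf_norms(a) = [0.61, 0.72, 0.63, 0.67, 0.71]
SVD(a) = [[0.08, -0.29, -0.71, -0.33, 0.55], [-0.02, -0.35, -0.02, 0.88, 0.32], [-0.72, 0.6, -0.16, 0.11, 0.28], [0.61, 0.54, 0.23, 0.04, 0.53], [0.31, 0.37, -0.65, 0.33, -0.49]] @ diag([1.0049459086953947, 1.0026594704853817, 0.9991318740910605, 0.9930343786879959, 0.9914514248118231]) @ [[0.33,0.24,0.41,-0.05,0.81], [-0.06,-0.74,-0.14,0.55,0.35], [0.68,-0.47,-0.13,-0.53,-0.10], [0.09,0.31,-0.89,0.00,0.32], [0.64,0.26,0.05,0.64,-0.33]]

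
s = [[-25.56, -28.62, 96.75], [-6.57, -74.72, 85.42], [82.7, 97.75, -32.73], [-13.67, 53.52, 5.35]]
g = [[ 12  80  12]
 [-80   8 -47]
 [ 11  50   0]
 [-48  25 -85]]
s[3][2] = 5.35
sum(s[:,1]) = 47.93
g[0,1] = 80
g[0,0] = 12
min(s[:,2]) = -32.73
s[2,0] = 82.7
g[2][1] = 50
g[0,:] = [12, 80, 12]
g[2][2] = 0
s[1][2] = 85.42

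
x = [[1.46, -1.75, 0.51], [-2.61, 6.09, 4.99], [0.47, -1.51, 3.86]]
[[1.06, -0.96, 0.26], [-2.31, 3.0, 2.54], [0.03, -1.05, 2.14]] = x@[[0.78, 0.02, -0.08], [0.02, 0.55, -0.06], [-0.08, -0.06, 0.54]]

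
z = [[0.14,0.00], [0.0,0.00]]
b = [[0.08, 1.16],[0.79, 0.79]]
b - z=[[-0.06, 1.16], [0.79, 0.79]]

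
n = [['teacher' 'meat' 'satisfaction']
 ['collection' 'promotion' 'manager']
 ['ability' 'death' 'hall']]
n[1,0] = 'collection'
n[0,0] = 'teacher'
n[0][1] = 'meat'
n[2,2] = 'hall'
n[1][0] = 'collection'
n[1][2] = 'manager'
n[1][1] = 'promotion'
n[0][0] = 'teacher'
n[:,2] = ['satisfaction', 'manager', 'hall']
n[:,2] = ['satisfaction', 'manager', 'hall']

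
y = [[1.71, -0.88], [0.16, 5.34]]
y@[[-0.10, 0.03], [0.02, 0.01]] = [[-0.19, 0.04], [0.09, 0.06]]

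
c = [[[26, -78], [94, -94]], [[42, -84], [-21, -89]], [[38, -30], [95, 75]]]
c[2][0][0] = 38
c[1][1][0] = -21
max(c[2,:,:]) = 95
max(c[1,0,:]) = 42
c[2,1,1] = 75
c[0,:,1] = [-78, -94]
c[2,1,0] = 95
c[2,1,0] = 95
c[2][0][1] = -30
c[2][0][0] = 38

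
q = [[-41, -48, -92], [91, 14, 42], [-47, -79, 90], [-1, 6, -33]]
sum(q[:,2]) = 7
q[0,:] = [-41, -48, -92]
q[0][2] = -92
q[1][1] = 14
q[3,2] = -33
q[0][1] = -48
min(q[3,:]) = -33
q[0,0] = -41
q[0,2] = -92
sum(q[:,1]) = -107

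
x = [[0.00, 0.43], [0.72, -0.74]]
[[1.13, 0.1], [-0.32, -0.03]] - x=[[1.13, -0.33], [-1.04, 0.71]]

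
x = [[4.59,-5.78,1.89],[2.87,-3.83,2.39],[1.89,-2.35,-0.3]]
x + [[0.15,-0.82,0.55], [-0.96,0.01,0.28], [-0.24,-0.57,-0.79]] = [[4.74, -6.60, 2.44],[1.91, -3.82, 2.67],[1.65, -2.92, -1.09]]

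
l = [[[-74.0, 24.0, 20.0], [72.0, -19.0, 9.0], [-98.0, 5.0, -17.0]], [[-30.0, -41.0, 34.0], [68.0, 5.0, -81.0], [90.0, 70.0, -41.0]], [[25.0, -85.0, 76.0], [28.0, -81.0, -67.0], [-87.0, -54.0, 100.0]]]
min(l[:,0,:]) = -85.0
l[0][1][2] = 9.0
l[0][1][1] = -19.0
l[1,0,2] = 34.0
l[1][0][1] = -41.0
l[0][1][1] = -19.0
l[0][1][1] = -19.0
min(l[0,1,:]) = -19.0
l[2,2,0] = -87.0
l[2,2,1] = -54.0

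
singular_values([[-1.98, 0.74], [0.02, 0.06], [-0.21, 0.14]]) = [2.13, 0.09]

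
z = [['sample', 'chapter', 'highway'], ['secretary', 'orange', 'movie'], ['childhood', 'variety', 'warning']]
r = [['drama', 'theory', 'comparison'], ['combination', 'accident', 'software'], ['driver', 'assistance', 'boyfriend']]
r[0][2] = 'comparison'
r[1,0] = 'combination'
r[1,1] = 'accident'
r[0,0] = 'drama'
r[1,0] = 'combination'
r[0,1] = 'theory'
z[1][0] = 'secretary'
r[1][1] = 'accident'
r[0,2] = 'comparison'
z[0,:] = ['sample', 'chapter', 'highway']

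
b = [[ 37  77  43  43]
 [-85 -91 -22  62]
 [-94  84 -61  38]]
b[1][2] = -22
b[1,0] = -85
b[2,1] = 84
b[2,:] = [-94, 84, -61, 38]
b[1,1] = -91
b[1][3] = 62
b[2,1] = 84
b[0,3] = 43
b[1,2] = -22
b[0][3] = 43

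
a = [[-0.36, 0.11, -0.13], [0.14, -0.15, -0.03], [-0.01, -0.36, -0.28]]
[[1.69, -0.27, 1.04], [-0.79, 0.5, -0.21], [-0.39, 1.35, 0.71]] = a @[[-4.52, 1.5, -2.46],  [0.96, -1.31, -0.59],  [0.32, -3.19, -1.68]]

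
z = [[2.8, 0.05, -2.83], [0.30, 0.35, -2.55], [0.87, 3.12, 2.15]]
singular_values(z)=[4.86, 3.51, 1.32]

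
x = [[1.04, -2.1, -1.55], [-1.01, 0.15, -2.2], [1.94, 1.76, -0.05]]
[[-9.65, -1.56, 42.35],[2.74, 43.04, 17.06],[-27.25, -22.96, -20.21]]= x @ [[-10.88, -14.69, 1.06],  [-3.39, 2.79, -12.91],  [3.52, -12.63, -9.12]]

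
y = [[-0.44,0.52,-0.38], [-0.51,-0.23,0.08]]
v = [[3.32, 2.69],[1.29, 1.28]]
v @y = [[-2.83,1.11,-1.05], [-1.22,0.38,-0.39]]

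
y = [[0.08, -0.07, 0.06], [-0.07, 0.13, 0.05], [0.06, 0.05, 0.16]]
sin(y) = [[0.08, -0.07, 0.06], [-0.07, 0.13, 0.05], [0.06, 0.05, 0.16]]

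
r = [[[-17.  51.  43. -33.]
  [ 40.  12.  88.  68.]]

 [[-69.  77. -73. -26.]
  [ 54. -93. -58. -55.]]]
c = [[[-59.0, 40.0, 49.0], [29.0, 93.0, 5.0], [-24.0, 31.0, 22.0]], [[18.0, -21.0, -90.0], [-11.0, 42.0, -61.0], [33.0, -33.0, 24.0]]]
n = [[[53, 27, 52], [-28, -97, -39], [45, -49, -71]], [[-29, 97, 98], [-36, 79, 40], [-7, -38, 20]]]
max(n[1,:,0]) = -7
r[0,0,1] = 51.0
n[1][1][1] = 79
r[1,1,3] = -55.0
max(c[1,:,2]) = 24.0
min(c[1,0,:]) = -90.0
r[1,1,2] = -58.0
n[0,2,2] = -71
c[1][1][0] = -11.0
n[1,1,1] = 79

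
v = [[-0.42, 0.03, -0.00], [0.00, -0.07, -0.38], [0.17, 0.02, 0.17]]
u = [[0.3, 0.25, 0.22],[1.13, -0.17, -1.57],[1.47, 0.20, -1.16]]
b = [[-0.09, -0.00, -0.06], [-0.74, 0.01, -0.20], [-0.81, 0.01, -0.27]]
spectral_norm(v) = 0.47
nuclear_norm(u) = 3.31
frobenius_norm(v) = 0.62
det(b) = 0.00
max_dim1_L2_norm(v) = 0.42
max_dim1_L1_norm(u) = 2.87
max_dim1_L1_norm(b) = 1.09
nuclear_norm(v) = 0.88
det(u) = 0.01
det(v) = -0.00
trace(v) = -0.32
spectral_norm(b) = 1.15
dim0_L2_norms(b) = [1.1, 0.01, 0.34]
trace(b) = -0.35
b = u @ v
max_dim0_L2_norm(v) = 0.45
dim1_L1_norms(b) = [0.15, 0.95, 1.09]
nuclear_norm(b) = 1.20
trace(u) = -1.03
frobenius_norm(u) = 2.74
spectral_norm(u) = 2.67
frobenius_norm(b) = 1.15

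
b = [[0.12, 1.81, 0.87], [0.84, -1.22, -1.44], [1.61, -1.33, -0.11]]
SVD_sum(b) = [[-0.75,1.38,0.79], [0.83,-1.54,-0.88], [0.76,-1.40,-0.8]] + [[0.74, 0.17, 0.41], [-0.17, -0.04, -0.09], [0.92, 0.21, 0.51]] + [[0.12, 0.26, -0.33],  [0.17, 0.36, -0.46],  [-0.07, -0.14, 0.18]]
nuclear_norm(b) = 5.37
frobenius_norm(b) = 3.56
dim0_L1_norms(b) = [2.57, 4.36, 2.42]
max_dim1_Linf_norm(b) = 1.81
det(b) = -3.51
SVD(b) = [[0.55, 0.62, -0.55], [-0.62, -0.14, -0.77], [-0.56, 0.77, 0.31]] @ diag([3.181461593031265, 1.393076993304032, 0.791036423177823]) @ [[-0.42, 0.79, 0.45], [0.86, 0.19, 0.47], [-0.28, -0.59, 0.76]]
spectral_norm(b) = 3.18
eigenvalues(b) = [(-3.12+0j), (0.96+0.45j), (0.96-0.45j)]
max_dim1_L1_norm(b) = 3.5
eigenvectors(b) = [[0.51+0.00j, 0.19+0.41j, 0.19-0.41j], [-0.65+0.00j, -0.38+0.24j, -0.38-0.24j], [(-0.56+0j), 0.77+0.00j, (0.77-0j)]]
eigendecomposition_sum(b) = [[(-0.71+0j), 1.23+0.00j, (0.79-0j)], [0.90-0.00j, (-1.55-0j), -1.00+0.00j], [(0.77-0j), -1.34-0.00j, -0.86+0.00j]] + [[0.41+0.08j, 0.29-0.13j, (0.04+0.23j)],[-0.03+0.42j, (0.17+0.27j), -0.22+0.07j],[0.42-0.58j, -0.54j, (0.38+0.1j)]] + [[(0.41-0.08j), (0.29+0.13j), (0.04-0.23j)], [(-0.03-0.42j), (0.17-0.27j), (-0.22-0.07j)], [0.42+0.58j, 0.00+0.54j, 0.38-0.10j]]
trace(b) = -1.21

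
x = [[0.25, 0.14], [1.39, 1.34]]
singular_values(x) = [1.95, 0.07]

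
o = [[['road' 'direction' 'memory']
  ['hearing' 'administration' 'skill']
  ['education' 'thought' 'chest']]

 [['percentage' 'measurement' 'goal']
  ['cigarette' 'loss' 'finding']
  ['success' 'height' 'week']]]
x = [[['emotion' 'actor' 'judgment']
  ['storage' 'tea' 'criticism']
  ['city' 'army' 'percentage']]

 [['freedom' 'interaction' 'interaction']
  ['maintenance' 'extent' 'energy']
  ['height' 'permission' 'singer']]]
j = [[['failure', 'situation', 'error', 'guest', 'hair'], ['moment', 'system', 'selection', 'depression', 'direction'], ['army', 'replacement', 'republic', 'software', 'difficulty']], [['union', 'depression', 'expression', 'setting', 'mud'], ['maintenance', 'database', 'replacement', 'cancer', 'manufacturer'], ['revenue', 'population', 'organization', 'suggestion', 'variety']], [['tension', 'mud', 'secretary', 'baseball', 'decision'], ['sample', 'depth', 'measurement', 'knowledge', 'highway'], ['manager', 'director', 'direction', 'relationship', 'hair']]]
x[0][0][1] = 'actor'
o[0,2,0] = 'education'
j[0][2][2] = 'republic'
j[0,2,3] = 'software'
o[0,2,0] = 'education'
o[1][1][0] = 'cigarette'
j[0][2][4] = 'difficulty'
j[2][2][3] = 'relationship'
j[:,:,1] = [['situation', 'system', 'replacement'], ['depression', 'database', 'population'], ['mud', 'depth', 'director']]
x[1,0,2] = 'interaction'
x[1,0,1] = 'interaction'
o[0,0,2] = 'memory'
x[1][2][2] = 'singer'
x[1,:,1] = ['interaction', 'extent', 'permission']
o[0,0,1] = 'direction'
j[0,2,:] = ['army', 'replacement', 'republic', 'software', 'difficulty']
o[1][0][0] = 'percentage'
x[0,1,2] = 'criticism'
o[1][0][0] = 'percentage'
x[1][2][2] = 'singer'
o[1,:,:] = [['percentage', 'measurement', 'goal'], ['cigarette', 'loss', 'finding'], ['success', 'height', 'week']]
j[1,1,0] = 'maintenance'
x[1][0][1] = 'interaction'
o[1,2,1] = 'height'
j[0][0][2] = 'error'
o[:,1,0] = ['hearing', 'cigarette']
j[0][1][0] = 'moment'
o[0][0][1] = 'direction'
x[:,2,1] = ['army', 'permission']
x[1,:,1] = ['interaction', 'extent', 'permission']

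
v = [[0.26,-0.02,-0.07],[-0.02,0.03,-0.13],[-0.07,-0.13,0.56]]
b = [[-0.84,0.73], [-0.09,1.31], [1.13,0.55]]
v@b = [[-0.3, 0.13], [-0.13, -0.05], [0.70, 0.09]]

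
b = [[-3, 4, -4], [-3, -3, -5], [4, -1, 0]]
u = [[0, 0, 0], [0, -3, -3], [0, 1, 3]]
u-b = [[3, -4, 4], [3, 0, 2], [-4, 2, 3]]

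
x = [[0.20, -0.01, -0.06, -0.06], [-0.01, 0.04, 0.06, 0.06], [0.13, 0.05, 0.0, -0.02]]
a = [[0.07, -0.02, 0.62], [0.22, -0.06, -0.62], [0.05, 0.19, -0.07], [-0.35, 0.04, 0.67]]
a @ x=[[0.09, 0.03, -0.01, -0.02], [-0.04, -0.04, -0.02, -0.0], [-0.0, 0.00, 0.01, 0.01], [0.02, 0.04, 0.02, 0.01]]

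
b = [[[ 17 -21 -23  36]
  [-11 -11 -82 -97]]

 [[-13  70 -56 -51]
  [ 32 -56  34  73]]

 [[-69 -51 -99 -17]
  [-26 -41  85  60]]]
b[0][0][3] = 36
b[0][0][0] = 17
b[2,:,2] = [-99, 85]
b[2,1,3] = 60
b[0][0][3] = 36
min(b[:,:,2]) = -99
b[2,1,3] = 60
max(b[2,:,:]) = 85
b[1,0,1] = 70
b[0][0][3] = 36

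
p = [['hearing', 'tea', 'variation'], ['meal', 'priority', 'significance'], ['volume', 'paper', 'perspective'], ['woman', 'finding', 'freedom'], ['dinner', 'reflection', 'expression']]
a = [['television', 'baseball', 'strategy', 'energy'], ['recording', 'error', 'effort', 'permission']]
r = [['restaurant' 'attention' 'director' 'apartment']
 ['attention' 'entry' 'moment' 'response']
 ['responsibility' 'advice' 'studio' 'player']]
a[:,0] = ['television', 'recording']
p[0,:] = ['hearing', 'tea', 'variation']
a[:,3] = ['energy', 'permission']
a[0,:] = ['television', 'baseball', 'strategy', 'energy']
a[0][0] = 'television'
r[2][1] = 'advice'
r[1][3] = 'response'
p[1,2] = 'significance'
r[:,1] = ['attention', 'entry', 'advice']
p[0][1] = 'tea'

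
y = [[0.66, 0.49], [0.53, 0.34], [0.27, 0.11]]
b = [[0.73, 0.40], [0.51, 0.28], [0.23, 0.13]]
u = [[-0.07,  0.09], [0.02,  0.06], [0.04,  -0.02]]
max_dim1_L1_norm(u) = 0.16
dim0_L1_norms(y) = [1.46, 0.94]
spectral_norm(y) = 1.07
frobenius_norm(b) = 1.05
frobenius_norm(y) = 1.08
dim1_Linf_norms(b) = [0.73, 0.51, 0.23]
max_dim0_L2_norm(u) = 0.11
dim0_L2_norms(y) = [0.89, 0.61]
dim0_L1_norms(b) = [1.47, 0.81]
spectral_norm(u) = 0.13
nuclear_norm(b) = 1.05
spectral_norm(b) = 1.05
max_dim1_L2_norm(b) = 0.83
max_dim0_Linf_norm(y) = 0.66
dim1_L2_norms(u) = [0.11, 0.06, 0.04]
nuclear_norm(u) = 0.18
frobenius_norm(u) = 0.14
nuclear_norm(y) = 1.15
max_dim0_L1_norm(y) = 1.46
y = u + b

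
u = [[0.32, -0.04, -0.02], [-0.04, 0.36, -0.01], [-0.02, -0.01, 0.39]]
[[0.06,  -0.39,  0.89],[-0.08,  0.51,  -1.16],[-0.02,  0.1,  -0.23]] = u @ [[0.16,-1.05,2.38],[-0.2,1.30,-2.96],[-0.04,0.24,-0.55]]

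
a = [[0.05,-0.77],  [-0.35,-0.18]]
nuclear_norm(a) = 1.14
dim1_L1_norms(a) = [0.82, 0.53]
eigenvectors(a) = [[0.88, 0.77], [-0.48, 0.64]]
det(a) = -0.28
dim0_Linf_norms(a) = [0.35, 0.77]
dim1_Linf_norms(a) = [0.77, 0.35]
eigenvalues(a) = [0.47, -0.6]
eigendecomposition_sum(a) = [[0.28, -0.34], [-0.15, 0.18]] + [[-0.23, -0.43], [-0.20, -0.36]]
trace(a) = -0.13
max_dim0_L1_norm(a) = 0.95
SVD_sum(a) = [[-0.04, -0.77], [-0.01, -0.2]] + [[0.09, -0.0], [-0.34, 0.02]]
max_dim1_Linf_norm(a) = 0.77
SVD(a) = [[0.97, 0.25],[0.25, -0.97]] @ diag([0.7915155820520386, 0.3518566233124263]) @ [[-0.05, -1.00],  [1.00, -0.05]]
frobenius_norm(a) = 0.87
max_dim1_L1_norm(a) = 0.82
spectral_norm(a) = 0.79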